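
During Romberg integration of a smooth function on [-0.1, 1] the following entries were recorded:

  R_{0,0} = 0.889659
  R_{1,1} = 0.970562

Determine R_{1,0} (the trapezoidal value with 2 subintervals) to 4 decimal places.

From R_{1,1} = (4·R_{1,0} − R_{0,0})/3, solve for R_{1,0}:
4·R_{1,0} = 3·0.970562 + 0.889659 = 3.801345
R_{1,0} = 0.950336

0.9503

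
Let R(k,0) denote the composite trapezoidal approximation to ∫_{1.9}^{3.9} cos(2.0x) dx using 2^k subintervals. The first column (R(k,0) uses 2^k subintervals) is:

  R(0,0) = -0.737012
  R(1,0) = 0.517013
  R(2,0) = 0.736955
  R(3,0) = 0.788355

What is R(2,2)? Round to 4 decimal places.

Richardson extrapolation on the trapezoidal column (denominator 4−1=3):
R(1,1) = 0.517013 + (0.517013 − (-0.737012))/3 = 0.935021
R(2,1) = 0.736955 + (0.736955 − 0.517013)/3 = 0.810269
R(2,2) = 0.810269 + (0.810269 − 0.935021)/15 = 0.801952

0.8020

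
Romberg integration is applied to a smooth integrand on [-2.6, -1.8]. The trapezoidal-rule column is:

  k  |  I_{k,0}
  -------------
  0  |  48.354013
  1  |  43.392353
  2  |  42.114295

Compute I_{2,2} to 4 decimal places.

Richardson extrapolation on the trapezoidal column (denominator 4−1=3):
I_{1,1} = 43.392353 + (43.392353 − 48.354013)/3 = 41.738466
I_{2,1} = 42.114295 + (42.114295 − 43.392353)/3 = 41.688276
I_{2,2} = 41.688276 + (41.688276 − 41.738466)/15 = 41.684930
(Column j=1 coincides with Simpson's rule on the same nodes.)

41.6849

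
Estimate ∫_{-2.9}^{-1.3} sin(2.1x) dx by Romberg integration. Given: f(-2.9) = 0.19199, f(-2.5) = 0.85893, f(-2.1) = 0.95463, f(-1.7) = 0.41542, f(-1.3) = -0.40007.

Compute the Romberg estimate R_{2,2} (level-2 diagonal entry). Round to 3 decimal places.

R_{0,0} (trapezoid, 1 panel, h=1.6000): -0.16646
R_{1,0} (trapezoid, 2 panels, h=0.8000): 0.68047
R_{2,0} (trapezoid, 4 panels, h=0.4000): 0.84998
R_{1,1} = 0.68047 + (0.68047 − (-0.16646))/3 = 0.96278
R_{2,1} = 0.84998 + (0.84998 − 0.68047)/3 = 0.90648
R_{2,2} = 0.90648 + (0.90648 − 0.96278)/15 = 0.90273

0.903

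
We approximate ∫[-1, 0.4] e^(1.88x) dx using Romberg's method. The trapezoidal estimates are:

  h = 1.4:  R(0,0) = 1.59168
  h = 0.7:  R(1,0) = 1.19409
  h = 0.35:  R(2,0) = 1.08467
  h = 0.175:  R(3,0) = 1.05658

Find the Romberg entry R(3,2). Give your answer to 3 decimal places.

1.047

Richardson extrapolation on the trapezoidal column (denominator 4−1=3):
R(2,1) = 1.08467 + (1.08467 − 1.19409)/3 = 1.04820
R(3,1) = (4·1.05658 − 1.08467) / 3 = 1.04722
R(3,2) = (16·1.04722 − 1.04820) / 15 = 1.04715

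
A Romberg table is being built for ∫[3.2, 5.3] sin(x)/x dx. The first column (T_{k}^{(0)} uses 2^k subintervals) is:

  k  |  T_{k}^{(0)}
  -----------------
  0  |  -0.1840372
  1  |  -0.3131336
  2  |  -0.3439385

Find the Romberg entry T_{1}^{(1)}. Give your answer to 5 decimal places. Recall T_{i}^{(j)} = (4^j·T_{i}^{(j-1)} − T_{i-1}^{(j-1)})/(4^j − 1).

-0.35617

Richardson extrapolation on the trapezoidal column (denominator 4−1=3):
T_{1}^{(1)} = (4·(-0.3131336) − (-0.1840372)) / 3 = -0.3561657
(Column j=1 coincides with Simpson's rule on the same nodes.)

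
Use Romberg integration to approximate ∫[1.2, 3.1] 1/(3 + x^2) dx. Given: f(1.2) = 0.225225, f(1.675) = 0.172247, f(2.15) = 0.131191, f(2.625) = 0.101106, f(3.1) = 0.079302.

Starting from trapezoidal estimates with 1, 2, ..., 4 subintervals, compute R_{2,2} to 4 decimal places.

R_{0,0} (trapezoid, 1 panel, h=1.9000): 0.289301
R_{1,0} (trapezoid, 2 panels, h=0.9500): 0.269282
R_{2,0} (trapezoid, 4 panels, h=0.4750): 0.264484
R_{1,1} = 0.269282 + (0.269282 − 0.289301)/3 = 0.262609
R_{2,1} = 0.264484 + (0.264484 − 0.269282)/3 = 0.262885
R_{2,2} = 0.262885 + (0.262885 − 0.262609)/15 = 0.262903

0.2629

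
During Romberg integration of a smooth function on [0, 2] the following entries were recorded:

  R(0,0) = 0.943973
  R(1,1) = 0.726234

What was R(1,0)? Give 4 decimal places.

From R(1,1) = (4·R(1,0) − R(0,0))/3, solve for R(1,0):
4·R(1,0) = 3·0.726234 + 0.943973 = 3.122675
R(1,0) = 0.780669

0.7807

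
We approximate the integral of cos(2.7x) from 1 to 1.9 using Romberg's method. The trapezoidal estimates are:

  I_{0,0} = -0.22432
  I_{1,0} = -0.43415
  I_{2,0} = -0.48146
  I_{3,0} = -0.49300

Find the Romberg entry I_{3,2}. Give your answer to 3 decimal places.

-0.497

Richardson extrapolation on the trapezoidal column (denominator 4−1=3):
I_{2,1} = (4·(-0.48146) − (-0.43415)) / 3 = -0.49723
I_{3,1} = -0.49300 + (-0.49300 − (-0.48146))/3 = -0.49685
I_{3,2} = (16·(-0.49685) − (-0.49723)) / 15 = -0.49682
(Column j=1 coincides with Simpson's rule on the same nodes.)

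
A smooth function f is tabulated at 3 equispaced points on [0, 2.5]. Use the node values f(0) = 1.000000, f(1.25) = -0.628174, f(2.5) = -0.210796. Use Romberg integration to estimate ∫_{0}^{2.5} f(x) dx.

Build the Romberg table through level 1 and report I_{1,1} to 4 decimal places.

I_{0,0} (trapezoid, 1 panel, h=2.5000): 0.986505
I_{1,0} (trapezoid, 2 panels, h=1.2500): -0.291965
I_{1,1} = -0.291965 + (-0.291965 − 0.986505)/3 = -0.718122

-0.7181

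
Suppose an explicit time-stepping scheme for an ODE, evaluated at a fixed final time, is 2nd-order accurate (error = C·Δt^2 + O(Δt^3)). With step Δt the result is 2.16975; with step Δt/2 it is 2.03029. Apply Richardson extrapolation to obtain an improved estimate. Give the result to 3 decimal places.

1.984

The leading error scales as Δt^2; refining by a factor of 2 reduces it by 2^2 = 4.
Extrapolated value = (4·A(Δt/2) − A(Δt)) / (4 − 1)
= (4·2.03029 − 2.16975) / 3
= 5.95141 / 3 = 1.98380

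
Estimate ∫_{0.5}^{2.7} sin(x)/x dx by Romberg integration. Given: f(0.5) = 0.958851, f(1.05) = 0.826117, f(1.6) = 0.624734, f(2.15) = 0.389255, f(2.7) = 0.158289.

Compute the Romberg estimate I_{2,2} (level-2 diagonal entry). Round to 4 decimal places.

I_{0,0} (trapezoid, 1 panel, h=2.2000): 1.228854
I_{1,0} (trapezoid, 2 panels, h=1.1000): 1.301634
I_{2,0} (trapezoid, 4 panels, h=0.5500): 1.319272
I_{1,1} = 1.301634 + (1.301634 − 1.228854)/3 = 1.325894
I_{2,1} = 1.319272 + (1.319272 − 1.301634)/3 = 1.325151
I_{2,2} = 1.325151 + (1.325151 − 1.325894)/15 = 1.325101

1.3251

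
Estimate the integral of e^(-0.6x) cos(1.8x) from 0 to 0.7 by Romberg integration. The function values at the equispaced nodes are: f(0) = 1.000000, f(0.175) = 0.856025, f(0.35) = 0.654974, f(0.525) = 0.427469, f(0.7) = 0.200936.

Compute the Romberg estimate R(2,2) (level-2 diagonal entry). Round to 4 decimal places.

R(0,0) (trapezoid, 1 panel, h=0.7000): 0.420328
R(1,0) (trapezoid, 2 panels, h=0.3500): 0.439405
R(2,0) (trapezoid, 4 panels, h=0.1750): 0.444314
R(1,1) = 0.439405 + (0.439405 − 0.420328)/3 = 0.445764
R(2,1) = 0.444314 + (0.444314 − 0.439405)/3 = 0.445950
R(2,2) = 0.445950 + (0.445950 − 0.445764)/15 = 0.445962

0.4460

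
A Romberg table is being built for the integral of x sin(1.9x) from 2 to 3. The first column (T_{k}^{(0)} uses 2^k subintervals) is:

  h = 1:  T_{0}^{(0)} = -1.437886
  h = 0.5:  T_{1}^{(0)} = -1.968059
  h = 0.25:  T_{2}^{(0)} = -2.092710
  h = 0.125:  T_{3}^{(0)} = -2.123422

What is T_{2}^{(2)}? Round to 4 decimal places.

-2.1336

Richardson extrapolation on the trapezoidal column (denominator 4−1=3):
T_{1}^{(1)} = -1.968059 + (-1.968059 − (-1.437886))/3 = -2.144783
T_{2}^{(1)} = -2.092710 + (-2.092710 − (-1.968059))/3 = -2.134260
T_{2}^{(2)} = (16·(-2.134260) − (-2.144783)) / 15 = -2.133558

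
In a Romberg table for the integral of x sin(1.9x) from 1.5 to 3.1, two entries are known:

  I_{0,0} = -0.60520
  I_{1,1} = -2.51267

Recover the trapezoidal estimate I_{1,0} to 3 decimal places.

From I_{1,1} = (4·I_{1,0} − I_{0,0})/3, solve for I_{1,0}:
4·I_{1,0} = 3·(-2.51267) + (-0.60520) = -8.14321
I_{1,0} = -2.03580

-2.036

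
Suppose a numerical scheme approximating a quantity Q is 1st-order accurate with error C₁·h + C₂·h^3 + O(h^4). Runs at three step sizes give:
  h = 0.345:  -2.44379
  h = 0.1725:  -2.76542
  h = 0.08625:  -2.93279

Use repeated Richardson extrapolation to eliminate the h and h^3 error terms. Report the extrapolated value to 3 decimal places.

-3.102

First eliminate the h term (factor 2^1 = 2):
  B₁ = (2·(-2.76542) − (-2.44379))/1 = -3.08705
  B₂ = (2·(-2.93279) − (-2.76542))/1 = -3.10016
Then eliminate the h^3 term (factor 2^3 = 8):
  (8·(-3.10016) − (-3.08705))/7 = -3.10203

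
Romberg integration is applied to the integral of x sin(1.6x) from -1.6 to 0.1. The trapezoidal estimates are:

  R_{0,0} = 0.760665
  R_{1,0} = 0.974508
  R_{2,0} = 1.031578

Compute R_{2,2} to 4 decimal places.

1.0509

R_{1,1} = (4·0.974508 − 0.760665) / 3 = 1.045789
R_{2,1} = 1.031578 + (1.031578 − 0.974508)/3 = 1.050601
R_{2,2} = (16·1.050601 − 1.045789) / 15 = 1.050922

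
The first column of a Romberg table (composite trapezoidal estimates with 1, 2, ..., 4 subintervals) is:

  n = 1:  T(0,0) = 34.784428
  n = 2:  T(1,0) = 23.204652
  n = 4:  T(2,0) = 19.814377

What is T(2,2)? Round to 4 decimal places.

18.6403

Richardson extrapolation on the trapezoidal column (denominator 4−1=3):
T(1,1) = (4·23.204652 − 34.784428) / 3 = 19.344727
T(2,1) = (4·19.814377 − 23.204652) / 3 = 18.684285
T(2,2) = (16·18.684285 − 19.344727) / 15 = 18.640256
(Column j=1 coincides with Simpson's rule on the same nodes.)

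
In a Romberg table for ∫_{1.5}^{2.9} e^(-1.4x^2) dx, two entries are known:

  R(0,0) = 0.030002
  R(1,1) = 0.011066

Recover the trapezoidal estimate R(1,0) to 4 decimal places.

0.0158

From R(1,1) = (4·R(1,0) − R(0,0))/3, solve for R(1,0):
4·R(1,0) = 3·0.011066 + 0.030002 = 0.063200
R(1,0) = 0.015800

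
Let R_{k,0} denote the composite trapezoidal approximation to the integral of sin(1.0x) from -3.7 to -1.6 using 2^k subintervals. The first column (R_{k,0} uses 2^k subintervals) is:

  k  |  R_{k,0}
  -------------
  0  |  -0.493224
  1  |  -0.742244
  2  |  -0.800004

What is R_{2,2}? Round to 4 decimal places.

-0.8189

Richardson extrapolation on the trapezoidal column (denominator 4−1=3):
R_{1,1} = -0.742244 + (-0.742244 − (-0.493224))/3 = -0.825251
R_{2,1} = (4·(-0.800004) − (-0.742244)) / 3 = -0.819257
R_{2,2} = (16·(-0.819257) − (-0.825251)) / 15 = -0.818857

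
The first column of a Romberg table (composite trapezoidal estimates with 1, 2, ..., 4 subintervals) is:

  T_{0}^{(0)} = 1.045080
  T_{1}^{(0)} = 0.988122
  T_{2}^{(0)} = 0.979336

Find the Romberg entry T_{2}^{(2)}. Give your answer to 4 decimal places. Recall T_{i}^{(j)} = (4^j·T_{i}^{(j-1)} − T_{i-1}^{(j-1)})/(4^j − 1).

T_{1}^{(1)} = (4·0.988122 − 1.045080) / 3 = 0.969136
T_{2}^{(1)} = 0.979336 + (0.979336 − 0.988122)/3 = 0.976407
T_{2}^{(2)} = (16·0.976407 − 0.969136) / 15 = 0.976892

0.9769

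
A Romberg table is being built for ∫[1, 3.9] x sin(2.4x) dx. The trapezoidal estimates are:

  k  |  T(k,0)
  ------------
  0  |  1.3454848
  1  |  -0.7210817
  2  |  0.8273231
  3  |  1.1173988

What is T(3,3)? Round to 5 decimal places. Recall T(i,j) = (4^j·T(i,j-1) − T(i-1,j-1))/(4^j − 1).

1.20036

T(1,1) = (4·(-0.7210817) − 1.3454848) / 3 = -1.4099372
T(2,1) = 0.8273231 + (0.8273231 − (-0.7210817))/3 = 1.3434580
T(3,1) = 1.1173988 + (1.1173988 − 0.8273231)/3 = 1.2140907
T(2,2) = 1.3434580 + (1.3434580 − (-1.4099372))/15 = 1.5270177
T(3,2) = (16·1.2140907 − 1.3434580) / 15 = 1.2054662
T(3,3) = (64·1.2054662 − 1.5270177) / 63 = 1.2003622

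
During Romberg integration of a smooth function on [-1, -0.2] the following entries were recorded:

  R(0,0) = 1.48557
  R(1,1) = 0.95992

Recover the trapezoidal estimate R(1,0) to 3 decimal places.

From R(1,1) = (4·R(1,0) − R(0,0))/3, solve for R(1,0):
4·R(1,0) = 3·0.95992 + 1.48557 = 4.36533
R(1,0) = 1.09133

1.091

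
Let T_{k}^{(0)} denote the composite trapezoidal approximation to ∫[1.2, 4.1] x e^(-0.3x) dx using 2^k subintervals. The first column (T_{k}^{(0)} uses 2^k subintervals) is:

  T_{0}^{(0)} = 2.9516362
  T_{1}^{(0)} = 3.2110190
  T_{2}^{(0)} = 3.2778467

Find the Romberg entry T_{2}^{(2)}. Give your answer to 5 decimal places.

Richardson extrapolation on the trapezoidal column (denominator 4−1=3):
T_{1}^{(1)} = (4·3.2110190 − 2.9516362) / 3 = 3.2974799
T_{2}^{(1)} = (4·3.2778467 − 3.2110190) / 3 = 3.3001226
T_{2}^{(2)} = 3.3001226 + (3.3001226 − 3.2974799)/15 = 3.3002988

3.30030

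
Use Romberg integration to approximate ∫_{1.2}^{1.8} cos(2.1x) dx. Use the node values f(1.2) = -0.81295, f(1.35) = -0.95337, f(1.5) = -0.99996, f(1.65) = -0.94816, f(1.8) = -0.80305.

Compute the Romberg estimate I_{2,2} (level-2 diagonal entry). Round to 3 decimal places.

-0.561

I_{0,0} (trapezoid, 1 panel, h=0.6000): -0.48480
I_{1,0} (trapezoid, 2 panels, h=0.3000): -0.54239
I_{2,0} (trapezoid, 4 panels, h=0.1500): -0.55642
I_{1,1} = -0.54239 + (-0.54239 − (-0.48480))/3 = -0.56159
I_{2,1} = -0.55642 + (-0.55642 − (-0.54239))/3 = -0.56110
I_{2,2} = -0.56110 + (-0.56110 − (-0.56159))/15 = -0.56107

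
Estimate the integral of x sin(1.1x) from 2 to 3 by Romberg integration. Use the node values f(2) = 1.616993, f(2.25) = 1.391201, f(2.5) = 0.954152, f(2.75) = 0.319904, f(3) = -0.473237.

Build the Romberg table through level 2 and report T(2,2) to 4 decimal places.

0.8246

T(0,0) (trapezoid, 1 panel, h=1.0000): 0.571878
T(1,0) (trapezoid, 2 panels, h=0.5000): 0.763015
T(2,0) (trapezoid, 4 panels, h=0.2500): 0.809284
T(1,1) = 0.763015 + (0.763015 − 0.571878)/3 = 0.826727
T(2,1) = 0.809284 + (0.809284 − 0.763015)/3 = 0.824707
T(2,2) = 0.824707 + (0.824707 − 0.826727)/15 = 0.824572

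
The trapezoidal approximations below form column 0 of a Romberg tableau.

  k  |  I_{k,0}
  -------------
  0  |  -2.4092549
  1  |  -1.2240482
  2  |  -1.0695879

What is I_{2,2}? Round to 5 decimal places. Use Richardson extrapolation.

Richardson extrapolation on the trapezoidal column (denominator 4−1=3):
I_{1,1} = -1.2240482 + (-1.2240482 − (-2.4092549))/3 = -0.8289793
I_{2,1} = -1.0695879 + (-1.0695879 − (-1.2240482))/3 = -1.0181011
I_{2,2} = (16·(-1.0181011) − (-0.8289793)) / 15 = -1.0307092

-1.03071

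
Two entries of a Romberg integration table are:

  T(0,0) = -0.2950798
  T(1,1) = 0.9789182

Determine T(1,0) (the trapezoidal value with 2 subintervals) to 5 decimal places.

From T(1,1) = (4·T(1,0) − T(0,0))/3, solve for T(1,0):
4·T(1,0) = 3·0.9789182 + (-0.2950798) = 2.6416748
T(1,0) = 0.6604187

0.66042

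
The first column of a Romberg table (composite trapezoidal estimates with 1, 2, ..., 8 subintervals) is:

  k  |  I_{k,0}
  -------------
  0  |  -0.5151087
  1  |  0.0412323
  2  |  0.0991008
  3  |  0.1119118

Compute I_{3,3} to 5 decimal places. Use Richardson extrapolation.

I_{1,1} = 0.0412323 + (0.0412323 − (-0.5151087))/3 = 0.2266793
I_{2,1} = 0.0991008 + (0.0991008 − 0.0412323)/3 = 0.1183903
I_{3,1} = (4·0.1119118 − 0.0991008) / 3 = 0.1161821
I_{2,2} = (16·0.1183903 − 0.2266793) / 15 = 0.1111710
I_{3,2} = 0.1161821 + (0.1161821 − 0.1183903)/15 = 0.1160349
I_{3,3} = 0.1160349 + (0.1160349 − 0.1111710)/63 = 0.1161121

0.11611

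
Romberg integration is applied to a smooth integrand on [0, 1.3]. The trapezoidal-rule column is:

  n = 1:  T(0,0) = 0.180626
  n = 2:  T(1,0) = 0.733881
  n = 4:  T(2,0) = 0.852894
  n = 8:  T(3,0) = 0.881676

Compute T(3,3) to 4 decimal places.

0.8912

T(1,1) = 0.733881 + (0.733881 − 0.180626)/3 = 0.918299
T(2,1) = 0.852894 + (0.852894 − 0.733881)/3 = 0.892565
T(3,1) = 0.881676 + (0.881676 − 0.852894)/3 = 0.891270
T(2,2) = (16·0.892565 − 0.918299) / 15 = 0.890849
T(3,2) = 0.891270 + (0.891270 − 0.892565)/15 = 0.891184
T(3,3) = (64·0.891184 − 0.890849) / 63 = 0.891189
(Column j=1 coincides with Simpson's rule on the same nodes.)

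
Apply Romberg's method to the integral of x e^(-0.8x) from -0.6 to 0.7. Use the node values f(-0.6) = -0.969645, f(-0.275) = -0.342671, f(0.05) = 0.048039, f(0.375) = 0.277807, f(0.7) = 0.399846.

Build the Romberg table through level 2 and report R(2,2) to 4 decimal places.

R(0,0) (trapezoid, 1 panel, h=1.3000): -0.370369
R(1,0) (trapezoid, 2 panels, h=0.6500): -0.153959
R(2,0) (trapezoid, 4 panels, h=0.3250): -0.098060
R(1,1) = -0.153959 + (-0.153959 − (-0.370369))/3 = -0.081822
R(2,1) = -0.098060 + (-0.098060 − (-0.153959))/3 = -0.079427
R(2,2) = -0.079427 + (-0.079427 − (-0.081822))/15 = -0.079267

-0.0793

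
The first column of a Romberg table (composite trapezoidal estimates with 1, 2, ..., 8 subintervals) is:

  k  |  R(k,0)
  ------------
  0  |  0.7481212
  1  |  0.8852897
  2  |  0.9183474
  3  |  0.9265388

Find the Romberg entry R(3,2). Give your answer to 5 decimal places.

0.92926

Richardson extrapolation on the trapezoidal column (denominator 4−1=3):
R(2,1) = 0.9183474 + (0.9183474 − 0.8852897)/3 = 0.9293666
R(3,1) = 0.9265388 + (0.9265388 − 0.9183474)/3 = 0.9292693
R(3,2) = 0.9292693 + (0.9292693 − 0.9293666)/15 = 0.9292628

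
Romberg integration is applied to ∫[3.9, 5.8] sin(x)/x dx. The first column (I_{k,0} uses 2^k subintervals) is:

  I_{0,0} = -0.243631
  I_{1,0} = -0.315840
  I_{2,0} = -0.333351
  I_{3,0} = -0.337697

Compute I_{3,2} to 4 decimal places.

I_{2,1} = -0.333351 + (-0.333351 − (-0.315840))/3 = -0.339188
I_{3,1} = -0.337697 + (-0.337697 − (-0.333351))/3 = -0.339146
I_{3,2} = -0.339146 + (-0.339146 − (-0.339188))/15 = -0.339143

-0.3391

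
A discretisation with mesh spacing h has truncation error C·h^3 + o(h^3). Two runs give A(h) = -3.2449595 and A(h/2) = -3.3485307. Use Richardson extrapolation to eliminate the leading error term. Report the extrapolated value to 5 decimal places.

-3.36333

The leading error scales as h^3; refining by a factor of 2 reduces it by 2^3 = 8.
Extrapolated value = (8·A(h/2) − A(h)) / (8 − 1)
= (8·(-3.3485307) − (-3.2449595)) / 7
= -23.5432861 / 7 = -3.3633266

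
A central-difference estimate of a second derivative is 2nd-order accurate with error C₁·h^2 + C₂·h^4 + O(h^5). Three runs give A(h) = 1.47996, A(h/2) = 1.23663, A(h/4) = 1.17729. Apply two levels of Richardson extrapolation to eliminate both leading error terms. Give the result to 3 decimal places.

First eliminate the h^2 term (factor 2^2 = 4):
  B₁ = (4·1.23663 − 1.47996)/3 = 1.15552
  B₂ = (4·1.17729 − 1.23663)/3 = 1.15751
Then eliminate the h^4 term (factor 2^4 = 16):
  (16·1.15751 − 1.15552)/15 = 1.15764

1.158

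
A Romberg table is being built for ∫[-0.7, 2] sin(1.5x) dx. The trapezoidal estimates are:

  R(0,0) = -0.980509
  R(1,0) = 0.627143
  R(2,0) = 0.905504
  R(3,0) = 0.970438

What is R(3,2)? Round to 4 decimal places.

Richardson extrapolation on the trapezoidal column (denominator 4−1=3):
R(2,1) = 0.905504 + (0.905504 − 0.627143)/3 = 0.998291
R(3,1) = (4·0.970438 − 0.905504) / 3 = 0.992083
R(3,2) = 0.992083 + (0.992083 − 0.998291)/15 = 0.991669

0.9917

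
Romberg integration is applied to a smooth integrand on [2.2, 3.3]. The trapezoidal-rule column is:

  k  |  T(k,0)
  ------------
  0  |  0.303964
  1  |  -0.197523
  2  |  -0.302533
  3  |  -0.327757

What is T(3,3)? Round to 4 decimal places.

T(1,1) = -0.197523 + (-0.197523 − 0.303964)/3 = -0.364685
T(2,1) = -0.302533 + (-0.302533 − (-0.197523))/3 = -0.337536
T(3,1) = (4·(-0.327757) − (-0.302533)) / 3 = -0.336165
T(2,2) = -0.337536 + (-0.337536 − (-0.364685))/15 = -0.335726
T(3,2) = -0.336165 + (-0.336165 − (-0.337536))/15 = -0.336074
T(3,3) = -0.336074 + (-0.336074 − (-0.335726))/63 = -0.336080

-0.3361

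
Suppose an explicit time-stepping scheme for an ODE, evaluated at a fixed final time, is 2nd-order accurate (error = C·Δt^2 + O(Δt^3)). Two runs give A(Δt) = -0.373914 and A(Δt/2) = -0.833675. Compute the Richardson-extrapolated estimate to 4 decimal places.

Extrapolated value = (4·A(Δt/2) − A(Δt)) / (4 − 1)
= (4·(-0.833675) − (-0.373914)) / 3
= -2.960786 / 3 = -0.986929

-0.9869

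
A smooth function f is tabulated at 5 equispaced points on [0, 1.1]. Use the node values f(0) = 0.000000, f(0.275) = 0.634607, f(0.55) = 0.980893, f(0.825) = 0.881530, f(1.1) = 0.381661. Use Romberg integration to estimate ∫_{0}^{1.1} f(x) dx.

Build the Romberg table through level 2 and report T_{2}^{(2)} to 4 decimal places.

0.7695

T_{0}^{(0)} (trapezoid, 1 panel, h=1.1000): 0.209914
T_{1}^{(0)} (trapezoid, 2 panels, h=0.5500): 0.644448
T_{2}^{(0)} (trapezoid, 4 panels, h=0.2750): 0.739162
T_{1}^{(1)} = 0.644448 + (0.644448 − 0.209914)/3 = 0.789293
T_{2}^{(1)} = 0.739162 + (0.739162 − 0.644448)/3 = 0.770733
T_{2}^{(2)} = 0.770733 + (0.770733 − 0.789293)/15 = 0.769496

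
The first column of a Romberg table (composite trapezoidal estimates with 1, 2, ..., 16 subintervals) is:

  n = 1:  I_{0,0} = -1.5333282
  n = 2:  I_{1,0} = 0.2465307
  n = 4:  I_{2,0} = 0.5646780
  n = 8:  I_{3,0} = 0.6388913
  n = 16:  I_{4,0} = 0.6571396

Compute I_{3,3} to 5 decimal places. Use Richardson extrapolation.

0.66321

Richardson extrapolation on the trapezoidal column (denominator 4−1=3):
I_{1,1} = (4·0.2465307 − (-1.5333282)) / 3 = 0.8398170
I_{2,1} = (4·0.5646780 − 0.2465307) / 3 = 0.6707271
I_{3,1} = 0.6388913 + (0.6388913 − 0.5646780)/3 = 0.6636291
I_{2,2} = (16·0.6707271 − 0.8398170) / 15 = 0.6594544
I_{3,2} = (16·0.6636291 − 0.6707271) / 15 = 0.6631559
I_{3,3} = 0.6631559 + (0.6631559 − 0.6594544)/63 = 0.6632147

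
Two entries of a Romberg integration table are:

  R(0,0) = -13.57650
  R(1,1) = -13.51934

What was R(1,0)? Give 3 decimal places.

From R(1,1) = (4·R(1,0) − R(0,0))/3, solve for R(1,0):
4·R(1,0) = 3·(-13.51934) + (-13.57650) = -54.13452
R(1,0) = -13.53363

-13.534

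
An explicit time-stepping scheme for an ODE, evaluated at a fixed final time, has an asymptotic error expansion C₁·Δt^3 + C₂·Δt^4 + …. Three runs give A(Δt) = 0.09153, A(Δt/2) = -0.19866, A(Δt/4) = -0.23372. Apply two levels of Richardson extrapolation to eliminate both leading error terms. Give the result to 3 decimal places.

First eliminate the Δt^3 term (factor 2^3 = 8):
  B₁ = (8·(-0.19866) − 0.09153)/7 = -0.24012
  B₂ = (8·(-0.23372) − (-0.19866))/7 = -0.23873
Then eliminate the Δt^4 term (factor 2^4 = 16):
  (16·(-0.23873) − (-0.24012))/15 = -0.23864

-0.239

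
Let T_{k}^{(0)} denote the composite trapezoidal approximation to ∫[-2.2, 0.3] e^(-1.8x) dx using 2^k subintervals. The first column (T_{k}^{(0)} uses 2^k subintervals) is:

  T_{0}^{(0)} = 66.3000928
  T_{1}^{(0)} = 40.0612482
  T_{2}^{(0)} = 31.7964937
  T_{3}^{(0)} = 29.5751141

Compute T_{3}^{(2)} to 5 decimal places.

28.82086

T_{2}^{(1)} = (4·31.7964937 − 40.0612482) / 3 = 29.0415755
T_{3}^{(1)} = (4·29.5751141 − 31.7964937) / 3 = 28.8346542
T_{3}^{(2)} = (16·28.8346542 − 29.0415755) / 15 = 28.8208594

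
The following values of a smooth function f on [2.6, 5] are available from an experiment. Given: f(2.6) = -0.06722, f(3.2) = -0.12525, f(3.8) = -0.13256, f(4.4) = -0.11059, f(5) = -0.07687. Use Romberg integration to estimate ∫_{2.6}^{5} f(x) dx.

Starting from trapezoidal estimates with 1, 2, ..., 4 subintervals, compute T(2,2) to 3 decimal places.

-0.271

T(0,0) (trapezoid, 1 panel, h=2.4000): -0.17291
T(1,0) (trapezoid, 2 panels, h=1.2000): -0.24553
T(2,0) (trapezoid, 4 panels, h=0.6000): -0.26427
T(1,1) = -0.24553 + (-0.24553 − (-0.17291))/3 = -0.26974
T(2,1) = -0.26427 + (-0.26427 − (-0.24553))/3 = -0.27052
T(2,2) = -0.27052 + (-0.27052 − (-0.26974))/15 = -0.27057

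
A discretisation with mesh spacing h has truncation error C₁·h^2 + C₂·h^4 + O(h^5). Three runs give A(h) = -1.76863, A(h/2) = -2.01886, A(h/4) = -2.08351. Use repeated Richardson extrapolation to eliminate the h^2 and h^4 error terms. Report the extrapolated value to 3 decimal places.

First eliminate the h^2 term (factor 2^2 = 4):
  B₁ = (4·(-2.01886) − (-1.76863))/3 = -2.10227
  B₂ = (4·(-2.08351) − (-2.01886))/3 = -2.10506
Then eliminate the h^4 term (factor 2^4 = 16):
  (16·(-2.10506) − (-2.10227))/15 = -2.10525

-2.105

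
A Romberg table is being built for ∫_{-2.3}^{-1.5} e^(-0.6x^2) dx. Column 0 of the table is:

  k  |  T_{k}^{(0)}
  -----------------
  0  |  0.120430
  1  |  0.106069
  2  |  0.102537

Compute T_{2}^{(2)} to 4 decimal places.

T_{1}^{(1)} = 0.106069 + (0.106069 − 0.120430)/3 = 0.101282
T_{2}^{(1)} = 0.102537 + (0.102537 − 0.106069)/3 = 0.101360
T_{2}^{(2)} = 0.101360 + (0.101360 − 0.101282)/15 = 0.101365

0.1014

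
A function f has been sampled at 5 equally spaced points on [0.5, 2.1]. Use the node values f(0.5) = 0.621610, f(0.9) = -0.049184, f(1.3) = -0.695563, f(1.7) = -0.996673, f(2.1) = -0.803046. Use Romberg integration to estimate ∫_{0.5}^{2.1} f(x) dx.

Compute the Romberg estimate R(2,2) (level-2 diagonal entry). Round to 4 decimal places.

R(0,0) (trapezoid, 1 panel, h=1.6000): -0.145149
R(1,0) (trapezoid, 2 panels, h=0.8000): -0.629025
R(2,0) (trapezoid, 4 panels, h=0.4000): -0.732855
R(1,1) = -0.629025 + (-0.629025 − (-0.145149))/3 = -0.790317
R(2,1) = -0.732855 + (-0.732855 − (-0.629025))/3 = -0.767465
R(2,2) = -0.767465 + (-0.767465 − (-0.790317))/15 = -0.765942

-0.7659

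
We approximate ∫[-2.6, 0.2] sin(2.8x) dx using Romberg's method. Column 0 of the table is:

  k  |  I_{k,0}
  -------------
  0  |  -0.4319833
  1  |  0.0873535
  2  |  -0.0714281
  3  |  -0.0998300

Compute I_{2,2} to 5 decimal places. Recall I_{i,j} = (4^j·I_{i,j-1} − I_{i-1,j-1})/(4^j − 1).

-0.15001

Richardson extrapolation on the trapezoidal column (denominator 4−1=3):
I_{1,1} = 0.0873535 + (0.0873535 − (-0.4319833))/3 = 0.2604658
I_{2,1} = (4·(-0.0714281) − 0.0873535) / 3 = -0.1243553
I_{2,2} = -0.1243553 + (-0.1243553 − 0.2604658)/15 = -0.1500100
(Column j=1 coincides with Simpson's rule on the same nodes.)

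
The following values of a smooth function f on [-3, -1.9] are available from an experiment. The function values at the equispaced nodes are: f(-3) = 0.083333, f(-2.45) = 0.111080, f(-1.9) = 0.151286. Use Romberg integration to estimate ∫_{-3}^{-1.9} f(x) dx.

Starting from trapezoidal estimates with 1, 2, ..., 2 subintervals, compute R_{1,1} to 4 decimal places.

R_{0,0} (trapezoid, 1 panel, h=1.1000): 0.129040
R_{1,0} (trapezoid, 2 panels, h=0.5500): 0.125614
R_{1,1} = 0.125614 + (0.125614 − 0.129040)/3 = 0.124472

0.1245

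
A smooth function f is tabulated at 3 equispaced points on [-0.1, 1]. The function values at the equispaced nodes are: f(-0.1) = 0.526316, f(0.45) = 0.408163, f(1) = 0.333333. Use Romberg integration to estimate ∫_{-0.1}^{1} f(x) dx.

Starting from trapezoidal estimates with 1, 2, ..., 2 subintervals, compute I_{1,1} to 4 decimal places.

I_{0,0} (trapezoid, 1 panel, h=1.1000): 0.472807
I_{1,0} (trapezoid, 2 panels, h=0.5500): 0.460893
I_{1,1} = 0.460893 + (0.460893 − 0.472807)/3 = 0.456922

0.4569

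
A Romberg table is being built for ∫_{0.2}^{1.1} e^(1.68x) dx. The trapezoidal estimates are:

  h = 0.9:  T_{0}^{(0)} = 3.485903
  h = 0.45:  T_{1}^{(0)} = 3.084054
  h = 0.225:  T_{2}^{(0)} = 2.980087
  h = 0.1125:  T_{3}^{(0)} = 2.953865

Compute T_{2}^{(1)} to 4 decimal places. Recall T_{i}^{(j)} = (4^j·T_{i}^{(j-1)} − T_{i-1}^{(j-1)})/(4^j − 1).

Richardson extrapolation on the trapezoidal column (denominator 4−1=3):
T_{2}^{(1)} = 2.980087 + (2.980087 − 3.084054)/3 = 2.945431
(Column j=1 coincides with Simpson's rule on the same nodes.)

2.9454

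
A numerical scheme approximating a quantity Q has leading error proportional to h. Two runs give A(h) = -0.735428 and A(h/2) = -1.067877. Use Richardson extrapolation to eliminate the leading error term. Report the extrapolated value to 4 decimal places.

-1.4003

The leading error scales as h; refining by a factor of 2 reduces it by 2^1 = 2.
Extrapolated value = (2·A(h/2) − A(h)) / (2 − 1)
= (2·(-1.067877) − (-0.735428)) / 1
= -1.400326 / 1 = -1.400326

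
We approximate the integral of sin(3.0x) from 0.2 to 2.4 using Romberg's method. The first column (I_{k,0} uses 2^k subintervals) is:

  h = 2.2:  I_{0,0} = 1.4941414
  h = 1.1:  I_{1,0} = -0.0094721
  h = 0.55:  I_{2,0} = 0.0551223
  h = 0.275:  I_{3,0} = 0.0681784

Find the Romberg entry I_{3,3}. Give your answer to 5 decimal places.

0.07156

I_{1,1} = (4·(-0.0094721) − 1.4941414) / 3 = -0.5106766
I_{2,1} = (4·0.0551223 − (-0.0094721)) / 3 = 0.0766538
I_{3,1} = (4·0.0681784 − 0.0551223) / 3 = 0.0725304
I_{2,2} = (16·0.0766538 − (-0.5106766)) / 15 = 0.1158092
I_{3,2} = (16·0.0725304 − 0.0766538) / 15 = 0.0722555
I_{3,3} = (64·0.0722555 − 0.1158092) / 63 = 0.0715642
(Column j=1 coincides with Simpson's rule on the same nodes.)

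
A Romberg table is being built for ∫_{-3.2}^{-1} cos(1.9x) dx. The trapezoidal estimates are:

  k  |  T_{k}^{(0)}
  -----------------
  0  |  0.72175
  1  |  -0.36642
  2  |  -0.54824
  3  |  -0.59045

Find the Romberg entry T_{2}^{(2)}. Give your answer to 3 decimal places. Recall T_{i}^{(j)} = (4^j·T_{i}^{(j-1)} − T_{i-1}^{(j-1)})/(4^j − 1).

Richardson extrapolation on the trapezoidal column (denominator 4−1=3):
T_{1}^{(1)} = -0.36642 + (-0.36642 − 0.72175)/3 = -0.72914
T_{2}^{(1)} = -0.54824 + (-0.54824 − (-0.36642))/3 = -0.60885
T_{2}^{(2)} = -0.60885 + (-0.60885 − (-0.72914))/15 = -0.60083

-0.601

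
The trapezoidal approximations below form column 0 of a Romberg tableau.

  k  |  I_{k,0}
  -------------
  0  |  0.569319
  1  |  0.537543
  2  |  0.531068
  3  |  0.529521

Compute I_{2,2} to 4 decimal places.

I_{1,1} = 0.537543 + (0.537543 − 0.569319)/3 = 0.526951
I_{2,1} = (4·0.531068 − 0.537543) / 3 = 0.528910
I_{2,2} = (16·0.528910 − 0.526951) / 15 = 0.529041

0.5290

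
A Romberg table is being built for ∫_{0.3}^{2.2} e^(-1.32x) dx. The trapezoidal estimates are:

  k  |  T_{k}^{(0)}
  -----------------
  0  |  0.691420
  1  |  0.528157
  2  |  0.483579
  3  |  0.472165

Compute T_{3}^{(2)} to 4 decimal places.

Richardson extrapolation on the trapezoidal column (denominator 4−1=3):
T_{2}^{(1)} = (4·0.483579 − 0.528157) / 3 = 0.468720
T_{3}^{(1)} = (4·0.472165 − 0.483579) / 3 = 0.468360
T_{3}^{(2)} = 0.468360 + (0.468360 − 0.468720)/15 = 0.468336

0.4683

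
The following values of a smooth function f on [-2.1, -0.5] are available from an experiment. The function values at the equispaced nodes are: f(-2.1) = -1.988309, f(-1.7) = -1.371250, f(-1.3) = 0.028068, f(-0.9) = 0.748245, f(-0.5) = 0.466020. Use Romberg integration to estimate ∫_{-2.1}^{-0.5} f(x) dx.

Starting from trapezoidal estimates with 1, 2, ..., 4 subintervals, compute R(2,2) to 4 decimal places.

R(0,0) (trapezoid, 1 panel, h=1.6000): -1.217831
R(1,0) (trapezoid, 2 panels, h=0.8000): -0.586461
R(2,0) (trapezoid, 4 panels, h=0.4000): -0.542433
R(1,1) = -0.586461 + (-0.586461 − (-1.217831))/3 = -0.376004
R(2,1) = -0.542433 + (-0.542433 − (-0.586461))/3 = -0.527757
R(2,2) = -0.527757 + (-0.527757 − (-0.376004))/15 = -0.537874

-0.5379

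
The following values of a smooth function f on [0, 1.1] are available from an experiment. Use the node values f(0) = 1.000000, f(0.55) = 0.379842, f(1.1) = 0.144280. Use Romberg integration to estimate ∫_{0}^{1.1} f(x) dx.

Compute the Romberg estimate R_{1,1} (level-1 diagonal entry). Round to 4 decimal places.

0.4883

R_{0,0} (trapezoid, 1 panel, h=1.1000): 0.629354
R_{1,0} (trapezoid, 2 panels, h=0.5500): 0.523590
R_{1,1} = 0.523590 + (0.523590 − 0.629354)/3 = 0.488335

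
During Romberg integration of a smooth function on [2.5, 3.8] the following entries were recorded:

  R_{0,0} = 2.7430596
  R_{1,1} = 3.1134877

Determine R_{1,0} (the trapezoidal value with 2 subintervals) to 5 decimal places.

From R_{1,1} = (4·R_{1,0} − R_{0,0})/3, solve for R_{1,0}:
4·R_{1,0} = 3·3.1134877 + 2.7430596 = 12.0835227
R_{1,0} = 3.0208807

3.02088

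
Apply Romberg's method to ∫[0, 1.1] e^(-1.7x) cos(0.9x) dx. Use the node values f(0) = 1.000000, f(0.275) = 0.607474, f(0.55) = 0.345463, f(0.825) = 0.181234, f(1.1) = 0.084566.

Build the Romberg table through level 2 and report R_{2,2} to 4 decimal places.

0.4519

R_{0,0} (trapezoid, 1 panel, h=1.1000): 0.596511
R_{1,0} (trapezoid, 2 panels, h=0.5500): 0.488260
R_{2,0} (trapezoid, 4 panels, h=0.2750): 0.461025
R_{1,1} = 0.488260 + (0.488260 − 0.596511)/3 = 0.452176
R_{2,1} = 0.461025 + (0.461025 − 0.488260)/3 = 0.451947
R_{2,2} = 0.451947 + (0.451947 − 0.452176)/15 = 0.451932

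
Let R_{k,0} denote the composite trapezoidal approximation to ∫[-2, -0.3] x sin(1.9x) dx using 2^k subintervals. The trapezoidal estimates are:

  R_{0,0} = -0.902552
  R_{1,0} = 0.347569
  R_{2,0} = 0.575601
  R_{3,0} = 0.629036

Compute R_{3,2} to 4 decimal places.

0.6465

R_{2,1} = (4·0.575601 − 0.347569) / 3 = 0.651612
R_{3,1} = (4·0.629036 − 0.575601) / 3 = 0.646848
R_{3,2} = (16·0.646848 − 0.651612) / 15 = 0.646530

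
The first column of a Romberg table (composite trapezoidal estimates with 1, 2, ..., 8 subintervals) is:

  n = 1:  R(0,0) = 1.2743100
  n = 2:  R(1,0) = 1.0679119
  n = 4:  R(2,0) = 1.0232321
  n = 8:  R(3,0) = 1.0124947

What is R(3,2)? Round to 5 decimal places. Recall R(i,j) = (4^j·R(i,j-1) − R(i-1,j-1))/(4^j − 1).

Richardson extrapolation on the trapezoidal column (denominator 4−1=3):
R(2,1) = (4·1.0232321 − 1.0679119) / 3 = 1.0083388
R(3,1) = (4·1.0124947 − 1.0232321) / 3 = 1.0089156
R(3,2) = (16·1.0089156 − 1.0083388) / 15 = 1.0089541

1.00895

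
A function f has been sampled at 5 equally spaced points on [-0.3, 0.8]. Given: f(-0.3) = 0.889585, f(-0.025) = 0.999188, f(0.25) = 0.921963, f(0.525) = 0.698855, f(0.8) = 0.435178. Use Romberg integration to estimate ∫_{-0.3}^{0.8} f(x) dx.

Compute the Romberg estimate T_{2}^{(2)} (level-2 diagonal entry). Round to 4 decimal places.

T_{0}^{(0)} (trapezoid, 1 panel, h=1.1000): 0.728620
T_{1}^{(0)} (trapezoid, 2 panels, h=0.5500): 0.871389
T_{2}^{(0)} (trapezoid, 4 panels, h=0.2750): 0.902657
T_{1}^{(1)} = 0.871389 + (0.871389 − 0.728620)/3 = 0.918979
T_{2}^{(1)} = 0.902657 + (0.902657 − 0.871389)/3 = 0.913080
T_{2}^{(2)} = 0.913080 + (0.913080 − 0.918979)/15 = 0.912687

0.9127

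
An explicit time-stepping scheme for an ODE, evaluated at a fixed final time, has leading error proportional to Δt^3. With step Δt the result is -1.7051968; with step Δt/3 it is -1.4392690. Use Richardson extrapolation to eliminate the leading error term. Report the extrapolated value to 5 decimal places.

-1.42904

Extrapolated value = (27·A(Δt/3) − A(Δt)) / (27 − 1)
= (27·(-1.4392690) − (-1.7051968)) / 26
= -37.1550662 / 26 = -1.4290410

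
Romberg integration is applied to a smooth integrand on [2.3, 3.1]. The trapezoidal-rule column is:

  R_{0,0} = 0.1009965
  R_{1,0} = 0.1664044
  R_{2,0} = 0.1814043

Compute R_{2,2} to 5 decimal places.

0.18628

Richardson extrapolation on the trapezoidal column (denominator 4−1=3):
R_{1,1} = 0.1664044 + (0.1664044 − 0.1009965)/3 = 0.1882070
R_{2,1} = 0.1814043 + (0.1814043 − 0.1664044)/3 = 0.1864043
R_{2,2} = (16·0.1864043 − 0.1882070) / 15 = 0.1862841
(Column j=1 coincides with Simpson's rule on the same nodes.)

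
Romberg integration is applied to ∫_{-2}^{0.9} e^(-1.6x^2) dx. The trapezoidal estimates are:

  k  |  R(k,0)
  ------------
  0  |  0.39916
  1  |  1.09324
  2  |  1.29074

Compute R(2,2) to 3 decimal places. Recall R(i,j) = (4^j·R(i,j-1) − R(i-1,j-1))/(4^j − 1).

1.359

R(1,1) = (4·1.09324 − 0.39916) / 3 = 1.32460
R(2,1) = (4·1.29074 − 1.09324) / 3 = 1.35657
R(2,2) = 1.35657 + (1.35657 − 1.32460)/15 = 1.35870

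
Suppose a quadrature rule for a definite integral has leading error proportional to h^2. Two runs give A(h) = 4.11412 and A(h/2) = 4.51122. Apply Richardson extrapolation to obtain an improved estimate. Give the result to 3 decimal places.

4.644

Extrapolated value = (4·A(h/2) − A(h)) / (4 − 1)
= (4·4.51122 − 4.11412) / 3
= 13.93076 / 3 = 4.64359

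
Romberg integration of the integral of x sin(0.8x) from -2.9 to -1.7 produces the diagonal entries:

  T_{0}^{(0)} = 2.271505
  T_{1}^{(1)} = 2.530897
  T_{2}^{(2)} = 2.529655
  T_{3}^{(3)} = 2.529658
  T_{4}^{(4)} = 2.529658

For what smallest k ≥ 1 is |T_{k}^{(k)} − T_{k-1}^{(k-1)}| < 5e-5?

|T_{1}^{(1)} − T_{0}^{(0)}| = 0.259392 ≥ 5e-5
|T_{2}^{(2)} − T_{1}^{(1)}| = 0.001242 ≥ 5e-5
|T_{3}^{(3)} − T_{2}^{(2)}| = 0.000003 < 5e-5

k = 3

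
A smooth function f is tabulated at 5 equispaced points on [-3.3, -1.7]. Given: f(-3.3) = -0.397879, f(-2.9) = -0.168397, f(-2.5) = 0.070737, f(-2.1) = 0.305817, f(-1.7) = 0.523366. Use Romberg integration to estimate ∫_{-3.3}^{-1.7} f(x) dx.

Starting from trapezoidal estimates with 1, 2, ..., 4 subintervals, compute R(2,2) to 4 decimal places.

R(0,0) (trapezoid, 1 panel, h=1.6000): 0.100390
R(1,0) (trapezoid, 2 panels, h=0.8000): 0.106784
R(2,0) (trapezoid, 4 panels, h=0.4000): 0.108360
R(1,1) = 0.106784 + (0.106784 − 0.100390)/3 = 0.108915
R(2,1) = 0.108360 + (0.108360 − 0.106784)/3 = 0.108885
R(2,2) = 0.108885 + (0.108885 − 0.108915)/15 = 0.108883

0.1089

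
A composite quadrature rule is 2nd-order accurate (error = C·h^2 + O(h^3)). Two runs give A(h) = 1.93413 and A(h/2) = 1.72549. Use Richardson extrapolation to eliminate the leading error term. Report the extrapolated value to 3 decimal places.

1.656

The leading error scales as h^2; refining by a factor of 2 reduces it by 2^2 = 4.
Extrapolated value = (4·A(h/2) − A(h)) / (4 − 1)
= (4·1.72549 − 1.93413) / 3
= 4.96783 / 3 = 1.65594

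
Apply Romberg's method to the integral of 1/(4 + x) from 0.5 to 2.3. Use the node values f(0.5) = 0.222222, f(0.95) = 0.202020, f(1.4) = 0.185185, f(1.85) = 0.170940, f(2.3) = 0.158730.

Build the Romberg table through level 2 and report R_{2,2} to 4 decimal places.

0.3365

R_{0,0} (trapezoid, 1 panel, h=1.8000): 0.342857
R_{1,0} (trapezoid, 2 panels, h=0.9000): 0.338095
R_{2,0} (trapezoid, 4 panels, h=0.4500): 0.336879
R_{1,1} = 0.338095 + (0.338095 − 0.342857)/3 = 0.336508
R_{2,1} = 0.336879 + (0.336879 − 0.338095)/3 = 0.336474
R_{2,2} = 0.336474 + (0.336474 − 0.336508)/15 = 0.336472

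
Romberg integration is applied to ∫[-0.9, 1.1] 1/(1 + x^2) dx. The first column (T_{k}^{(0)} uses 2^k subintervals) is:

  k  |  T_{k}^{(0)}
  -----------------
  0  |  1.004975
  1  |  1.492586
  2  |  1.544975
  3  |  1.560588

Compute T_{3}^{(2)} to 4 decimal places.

1.5660

Richardson extrapolation on the trapezoidal column (denominator 4−1=3):
T_{2}^{(1)} = (4·1.544975 − 1.492586) / 3 = 1.562438
T_{3}^{(1)} = 1.560588 + (1.560588 − 1.544975)/3 = 1.565792
T_{3}^{(2)} = 1.565792 + (1.565792 − 1.562438)/15 = 1.566016
(Column j=1 coincides with Simpson's rule on the same nodes.)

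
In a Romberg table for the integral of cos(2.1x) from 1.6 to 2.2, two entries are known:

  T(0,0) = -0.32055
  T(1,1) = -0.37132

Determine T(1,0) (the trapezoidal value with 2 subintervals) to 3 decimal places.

From T(1,1) = (4·T(1,0) − T(0,0))/3, solve for T(1,0):
4·T(1,0) = 3·(-0.37132) + (-0.32055) = -1.43451
T(1,0) = -0.35863

-0.359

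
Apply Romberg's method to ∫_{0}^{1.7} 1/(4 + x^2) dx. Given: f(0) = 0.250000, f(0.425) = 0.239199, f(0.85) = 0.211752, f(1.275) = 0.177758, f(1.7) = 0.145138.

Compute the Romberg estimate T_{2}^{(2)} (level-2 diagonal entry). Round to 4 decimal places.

T_{0}^{(0)} (trapezoid, 1 panel, h=1.7000): 0.335867
T_{1}^{(0)} (trapezoid, 2 panels, h=0.8500): 0.347923
T_{2}^{(0)} (trapezoid, 4 panels, h=0.4250): 0.351168
T_{1}^{(1)} = 0.347923 + (0.347923 − 0.335867)/3 = 0.351942
T_{2}^{(1)} = 0.351168 + (0.351168 − 0.347923)/3 = 0.352250
T_{2}^{(2)} = 0.352250 + (0.352250 − 0.351942)/15 = 0.352271

0.3523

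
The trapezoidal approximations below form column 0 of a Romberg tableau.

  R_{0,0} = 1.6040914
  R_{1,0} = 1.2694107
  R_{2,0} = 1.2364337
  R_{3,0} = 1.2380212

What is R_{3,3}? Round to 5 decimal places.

1.23957

R_{1,1} = 1.2694107 + (1.2694107 − 1.6040914)/3 = 1.1578505
R_{2,1} = 1.2364337 + (1.2364337 − 1.2694107)/3 = 1.2254414
R_{3,1} = 1.2380212 + (1.2380212 − 1.2364337)/3 = 1.2385504
R_{2,2} = 1.2254414 + (1.2254414 − 1.1578505)/15 = 1.2299475
R_{3,2} = 1.2385504 + (1.2385504 − 1.2254414)/15 = 1.2394243
R_{3,3} = (64·1.2394243 − 1.2299475) / 63 = 1.2395747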